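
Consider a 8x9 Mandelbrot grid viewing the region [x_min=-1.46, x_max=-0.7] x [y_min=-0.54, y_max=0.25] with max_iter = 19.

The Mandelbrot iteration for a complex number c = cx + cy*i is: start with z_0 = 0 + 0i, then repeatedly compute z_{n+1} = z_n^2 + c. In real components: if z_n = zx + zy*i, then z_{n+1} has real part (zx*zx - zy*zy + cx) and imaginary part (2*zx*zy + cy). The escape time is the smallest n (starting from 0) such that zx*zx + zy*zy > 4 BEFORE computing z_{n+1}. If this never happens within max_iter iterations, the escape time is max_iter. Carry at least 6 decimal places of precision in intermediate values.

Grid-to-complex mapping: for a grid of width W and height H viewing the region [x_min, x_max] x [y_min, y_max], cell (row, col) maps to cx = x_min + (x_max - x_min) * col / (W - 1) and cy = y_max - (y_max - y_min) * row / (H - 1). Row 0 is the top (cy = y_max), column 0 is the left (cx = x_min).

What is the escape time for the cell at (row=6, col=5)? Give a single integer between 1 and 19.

z_0 = 0 + 0i, c = -0.9171 + -0.3425i
Iter 1: z = -0.9171 + -0.3425i, |z|^2 = 0.9585
Iter 2: z = -0.1933 + 0.2857i, |z|^2 = 0.1190
Iter 3: z = -0.9614 + -0.4530i, |z|^2 = 1.1295
Iter 4: z = -0.1980 + 0.5285i, |z|^2 = 0.3185
Iter 5: z = -1.1572 + -0.5518i, |z|^2 = 1.6437
Iter 6: z = 0.1176 + 0.9345i, |z|^2 = 0.8872
Iter 7: z = -1.7767 + -0.1226i, |z|^2 = 3.1716
Iter 8: z = 2.2244 + 0.0932i, |z|^2 = 4.9567
Escaped at iteration 8

Answer: 8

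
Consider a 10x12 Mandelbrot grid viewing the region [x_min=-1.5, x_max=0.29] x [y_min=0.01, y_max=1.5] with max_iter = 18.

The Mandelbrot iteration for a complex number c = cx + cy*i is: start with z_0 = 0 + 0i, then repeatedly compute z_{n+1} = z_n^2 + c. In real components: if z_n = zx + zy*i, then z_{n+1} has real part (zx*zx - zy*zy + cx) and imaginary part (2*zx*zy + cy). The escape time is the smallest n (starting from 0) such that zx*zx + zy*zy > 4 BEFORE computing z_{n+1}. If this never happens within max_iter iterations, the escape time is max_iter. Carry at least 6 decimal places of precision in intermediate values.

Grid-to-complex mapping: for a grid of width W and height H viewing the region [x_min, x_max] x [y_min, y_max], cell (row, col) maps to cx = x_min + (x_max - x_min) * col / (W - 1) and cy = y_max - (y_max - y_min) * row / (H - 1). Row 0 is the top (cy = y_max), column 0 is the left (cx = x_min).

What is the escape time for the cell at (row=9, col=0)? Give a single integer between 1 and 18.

Answer: 5

Derivation:
z_0 = 0 + 0i, c = -1.5000 + 0.2809i
Iter 1: z = -1.5000 + 0.2809i, |z|^2 = 2.3289
Iter 2: z = 0.6711 + -0.5618i, |z|^2 = 0.7660
Iter 3: z = -1.3653 + -0.4732i, |z|^2 = 2.0879
Iter 4: z = 0.1401 + 1.5729i, |z|^2 = 2.4936
Iter 5: z = -3.9543 + 0.7217i, |z|^2 = 16.1574
Escaped at iteration 5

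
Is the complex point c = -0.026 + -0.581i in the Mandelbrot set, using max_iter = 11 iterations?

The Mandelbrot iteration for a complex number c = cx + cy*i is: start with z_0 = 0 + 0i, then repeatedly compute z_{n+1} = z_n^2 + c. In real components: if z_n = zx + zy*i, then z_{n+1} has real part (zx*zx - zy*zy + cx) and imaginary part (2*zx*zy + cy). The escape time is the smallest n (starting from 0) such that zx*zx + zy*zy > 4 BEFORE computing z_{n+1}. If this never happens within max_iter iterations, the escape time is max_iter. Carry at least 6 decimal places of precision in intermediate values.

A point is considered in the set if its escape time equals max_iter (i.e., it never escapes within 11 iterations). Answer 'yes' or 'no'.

z_0 = 0 + 0i, c = -0.0260 + -0.5810i
Iter 1: z = -0.0260 + -0.5810i, |z|^2 = 0.3382
Iter 2: z = -0.3629 + -0.5508i, |z|^2 = 0.4351
Iter 3: z = -0.1977 + -0.1813i, |z|^2 = 0.0719
Iter 4: z = -0.0198 + -0.5093i, |z|^2 = 0.2598
Iter 5: z = -0.2850 + -0.5609i, |z|^2 = 0.3958
Iter 6: z = -0.2593 + -0.2613i, |z|^2 = 0.1355
Iter 7: z = -0.0270 + -0.4455i, |z|^2 = 0.1992
Iter 8: z = -0.2237 + -0.5569i, |z|^2 = 0.3602
Iter 9: z = -0.2861 + -0.3318i, |z|^2 = 0.1919
Iter 10: z = -0.0542 + -0.3911i, |z|^2 = 0.1559
Did not escape in 11 iterations → in set

Answer: yes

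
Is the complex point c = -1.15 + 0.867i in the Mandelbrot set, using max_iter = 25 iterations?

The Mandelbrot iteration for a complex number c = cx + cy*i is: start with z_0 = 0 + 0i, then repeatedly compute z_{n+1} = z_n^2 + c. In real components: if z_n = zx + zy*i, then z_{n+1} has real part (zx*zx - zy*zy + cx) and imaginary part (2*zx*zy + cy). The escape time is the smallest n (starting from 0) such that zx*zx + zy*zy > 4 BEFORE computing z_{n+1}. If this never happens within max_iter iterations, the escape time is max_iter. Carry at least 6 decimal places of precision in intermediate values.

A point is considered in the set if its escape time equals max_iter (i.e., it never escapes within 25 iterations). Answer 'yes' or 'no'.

Answer: no

Derivation:
z_0 = 0 + 0i, c = -1.1500 + 0.8670i
Iter 1: z = -1.1500 + 0.8670i, |z|^2 = 2.0742
Iter 2: z = -0.5792 + -1.1271i, |z|^2 = 1.6058
Iter 3: z = -2.0849 + 2.1726i, |z|^2 = 9.0670
Escaped at iteration 3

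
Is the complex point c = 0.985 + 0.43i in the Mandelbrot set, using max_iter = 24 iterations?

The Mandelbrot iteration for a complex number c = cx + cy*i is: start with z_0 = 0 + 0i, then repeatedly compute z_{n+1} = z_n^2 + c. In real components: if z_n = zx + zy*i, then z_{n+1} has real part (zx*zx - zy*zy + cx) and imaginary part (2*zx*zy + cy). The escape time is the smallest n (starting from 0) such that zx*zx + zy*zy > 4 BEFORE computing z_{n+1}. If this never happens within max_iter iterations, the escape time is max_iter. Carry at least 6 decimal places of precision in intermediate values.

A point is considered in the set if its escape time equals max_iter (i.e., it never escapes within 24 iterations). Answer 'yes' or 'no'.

z_0 = 0 + 0i, c = 0.9850 + 0.4300i
Iter 1: z = 0.9850 + 0.4300i, |z|^2 = 1.1551
Iter 2: z = 1.7703 + 1.2771i, |z|^2 = 4.7650
Escaped at iteration 2

Answer: no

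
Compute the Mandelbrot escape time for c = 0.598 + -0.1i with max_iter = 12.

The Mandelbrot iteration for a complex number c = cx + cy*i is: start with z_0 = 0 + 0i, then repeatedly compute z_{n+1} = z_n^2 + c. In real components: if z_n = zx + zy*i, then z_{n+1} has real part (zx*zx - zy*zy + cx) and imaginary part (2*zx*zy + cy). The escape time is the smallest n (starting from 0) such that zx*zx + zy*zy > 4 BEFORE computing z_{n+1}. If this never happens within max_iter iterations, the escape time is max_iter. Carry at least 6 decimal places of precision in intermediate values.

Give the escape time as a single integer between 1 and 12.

z_0 = 0 + 0i, c = 0.5980 + -0.1000i
Iter 1: z = 0.5980 + -0.1000i, |z|^2 = 0.3676
Iter 2: z = 0.9456 + -0.2196i, |z|^2 = 0.9424
Iter 3: z = 1.4439 + -0.5153i, |z|^2 = 2.3505
Iter 4: z = 2.4174 + -1.5882i, |z|^2 = 8.3662
Escaped at iteration 4

Answer: 4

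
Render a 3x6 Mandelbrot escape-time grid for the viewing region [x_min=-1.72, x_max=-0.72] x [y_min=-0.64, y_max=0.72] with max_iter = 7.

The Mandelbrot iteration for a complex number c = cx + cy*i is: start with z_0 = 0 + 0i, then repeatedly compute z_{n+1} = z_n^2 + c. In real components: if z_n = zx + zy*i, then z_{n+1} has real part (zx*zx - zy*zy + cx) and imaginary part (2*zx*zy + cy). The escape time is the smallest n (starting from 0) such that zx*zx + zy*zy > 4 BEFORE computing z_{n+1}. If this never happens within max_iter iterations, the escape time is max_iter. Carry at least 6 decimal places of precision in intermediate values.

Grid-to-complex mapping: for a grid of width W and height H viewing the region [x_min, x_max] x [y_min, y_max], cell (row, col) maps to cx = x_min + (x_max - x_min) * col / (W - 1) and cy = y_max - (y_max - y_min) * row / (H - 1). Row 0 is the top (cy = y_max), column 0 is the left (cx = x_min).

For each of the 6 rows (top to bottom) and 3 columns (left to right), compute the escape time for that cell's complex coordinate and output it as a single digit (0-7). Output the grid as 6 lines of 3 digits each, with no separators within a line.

Answer: 334
367
477
577
377
336

Derivation:
(row=0, col=0): c = -1.7200 + 0.7200i → escape time 3
(row=0, col=1): c = -1.2200 + 0.7200i → escape time 3
(row=0, col=2): c = -0.7200 + 0.7200i → escape time 4
(row=1, col=0): c = -1.7200 + 0.4480i → escape time 3
(row=1, col=1): c = -1.2200 + 0.4480i → escape time 6
(row=1, col=2): c = -0.7200 + 0.4480i → escape time 7
(row=2, col=0): c = -1.7200 + 0.1760i → escape time 4
(row=2, col=1): c = -1.2200 + 0.1760i → escape time 7
(row=2, col=2): c = -0.7200 + 0.1760i → escape time 7
(row=3, col=0): c = -1.7200 + -0.0960i → escape time 5
(row=3, col=1): c = -1.2200 + -0.0960i → escape time 7
(row=3, col=2): c = -0.7200 + -0.0960i → escape time 7
(row=4, col=0): c = -1.7200 + -0.3680i → escape time 3
(row=4, col=1): c = -1.2200 + -0.3680i → escape time 7
(row=4, col=2): c = -0.7200 + -0.3680i → escape time 7
(row=5, col=0): c = -1.7200 + -0.6400i → escape time 3
(row=5, col=1): c = -1.2200 + -0.6400i → escape time 3
(row=5, col=2): c = -0.7200 + -0.6400i → escape time 6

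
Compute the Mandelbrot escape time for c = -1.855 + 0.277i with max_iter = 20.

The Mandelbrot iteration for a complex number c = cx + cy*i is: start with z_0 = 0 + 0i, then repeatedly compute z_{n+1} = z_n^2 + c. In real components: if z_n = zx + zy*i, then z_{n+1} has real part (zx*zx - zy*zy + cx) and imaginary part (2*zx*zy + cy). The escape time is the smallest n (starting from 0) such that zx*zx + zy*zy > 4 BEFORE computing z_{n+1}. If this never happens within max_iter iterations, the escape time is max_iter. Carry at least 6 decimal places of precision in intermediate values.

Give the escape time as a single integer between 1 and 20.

z_0 = 0 + 0i, c = -1.8550 + 0.2770i
Iter 1: z = -1.8550 + 0.2770i, |z|^2 = 3.5178
Iter 2: z = 1.5093 + -0.7507i, |z|^2 = 2.8415
Iter 3: z = -0.1405 + -1.9890i, |z|^2 = 3.9757
Iter 4: z = -5.7912 + 0.8360i, |z|^2 = 34.2374
Escaped at iteration 4

Answer: 4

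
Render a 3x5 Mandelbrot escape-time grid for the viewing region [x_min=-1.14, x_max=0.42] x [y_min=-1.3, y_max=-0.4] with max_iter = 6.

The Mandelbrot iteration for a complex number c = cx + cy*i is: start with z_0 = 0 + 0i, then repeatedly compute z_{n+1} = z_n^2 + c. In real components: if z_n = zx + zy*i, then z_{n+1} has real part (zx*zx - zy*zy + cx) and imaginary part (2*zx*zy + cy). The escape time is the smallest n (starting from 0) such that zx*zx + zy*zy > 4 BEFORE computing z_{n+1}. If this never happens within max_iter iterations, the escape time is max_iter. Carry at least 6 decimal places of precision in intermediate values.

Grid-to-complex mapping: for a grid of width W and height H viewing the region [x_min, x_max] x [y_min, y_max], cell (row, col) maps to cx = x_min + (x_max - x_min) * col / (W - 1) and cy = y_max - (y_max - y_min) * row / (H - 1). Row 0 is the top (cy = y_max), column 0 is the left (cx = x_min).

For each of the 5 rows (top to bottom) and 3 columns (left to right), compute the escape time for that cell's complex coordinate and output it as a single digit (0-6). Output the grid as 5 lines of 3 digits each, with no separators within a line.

Answer: 666
466
363
342
232

Derivation:
(row=0, col=0): c = -1.1400 + -0.4000i → escape time 6
(row=0, col=1): c = -0.3600 + -0.4000i → escape time 6
(row=0, col=2): c = 0.4200 + -0.4000i → escape time 6
(row=1, col=0): c = -1.1400 + -0.6250i → escape time 4
(row=1, col=1): c = -0.3600 + -0.6250i → escape time 6
(row=1, col=2): c = 0.4200 + -0.6250i → escape time 6
(row=2, col=0): c = -1.1400 + -0.8500i → escape time 3
(row=2, col=1): c = -0.3600 + -0.8500i → escape time 6
(row=2, col=2): c = 0.4200 + -0.8500i → escape time 3
(row=3, col=0): c = -1.1400 + -1.0750i → escape time 3
(row=3, col=1): c = -0.3600 + -1.0750i → escape time 4
(row=3, col=2): c = 0.4200 + -1.0750i → escape time 2
(row=4, col=0): c = -1.1400 + -1.3000i → escape time 2
(row=4, col=1): c = -0.3600 + -1.3000i → escape time 3
(row=4, col=2): c = 0.4200 + -1.3000i → escape time 2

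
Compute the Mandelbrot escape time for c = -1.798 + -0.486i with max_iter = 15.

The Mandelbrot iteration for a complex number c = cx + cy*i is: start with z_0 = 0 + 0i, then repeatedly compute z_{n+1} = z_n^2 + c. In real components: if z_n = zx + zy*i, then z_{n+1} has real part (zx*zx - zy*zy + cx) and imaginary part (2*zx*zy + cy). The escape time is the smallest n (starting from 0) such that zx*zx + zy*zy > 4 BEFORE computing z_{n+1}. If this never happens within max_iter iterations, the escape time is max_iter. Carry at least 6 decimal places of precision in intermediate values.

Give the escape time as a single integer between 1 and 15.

z_0 = 0 + 0i, c = -1.7980 + -0.4860i
Iter 1: z = -1.7980 + -0.4860i, |z|^2 = 3.4690
Iter 2: z = 1.1986 + 1.2617i, |z|^2 = 3.0284
Iter 3: z = -1.9531 + 2.5385i, |z|^2 = 10.2584
Escaped at iteration 3

Answer: 3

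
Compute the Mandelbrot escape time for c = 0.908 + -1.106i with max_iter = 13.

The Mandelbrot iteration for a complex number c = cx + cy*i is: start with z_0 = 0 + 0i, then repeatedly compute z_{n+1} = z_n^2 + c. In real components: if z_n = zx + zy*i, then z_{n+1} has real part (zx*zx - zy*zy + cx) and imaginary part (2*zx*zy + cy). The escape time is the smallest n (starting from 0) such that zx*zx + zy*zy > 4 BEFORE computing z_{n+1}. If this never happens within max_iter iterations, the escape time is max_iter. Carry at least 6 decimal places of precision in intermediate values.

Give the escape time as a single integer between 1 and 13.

Answer: 2

Derivation:
z_0 = 0 + 0i, c = 0.9080 + -1.1060i
Iter 1: z = 0.9080 + -1.1060i, |z|^2 = 2.0477
Iter 2: z = 0.5092 + -3.1145i, |z|^2 = 9.9594
Escaped at iteration 2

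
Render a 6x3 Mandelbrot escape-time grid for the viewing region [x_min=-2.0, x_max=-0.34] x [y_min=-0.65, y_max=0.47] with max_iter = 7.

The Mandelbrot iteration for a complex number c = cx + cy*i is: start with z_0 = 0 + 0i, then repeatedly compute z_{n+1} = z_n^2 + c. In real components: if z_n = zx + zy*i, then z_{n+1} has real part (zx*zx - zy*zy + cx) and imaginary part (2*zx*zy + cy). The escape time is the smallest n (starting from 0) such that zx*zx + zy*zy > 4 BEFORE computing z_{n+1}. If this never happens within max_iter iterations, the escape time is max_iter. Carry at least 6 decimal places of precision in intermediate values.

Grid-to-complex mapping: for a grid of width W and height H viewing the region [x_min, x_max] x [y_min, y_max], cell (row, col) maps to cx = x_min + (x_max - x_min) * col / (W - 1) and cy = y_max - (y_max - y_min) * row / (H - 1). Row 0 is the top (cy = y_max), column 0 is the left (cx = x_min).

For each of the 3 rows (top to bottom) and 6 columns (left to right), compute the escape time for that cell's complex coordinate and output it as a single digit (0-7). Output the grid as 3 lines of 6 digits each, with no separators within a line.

(row=0, col=0): c = -2.0000 + 0.4700i → escape time 1
(row=0, col=1): c = -1.6680 + 0.4700i → escape time 3
(row=0, col=2): c = -1.3360 + 0.4700i → escape time 4
(row=0, col=3): c = -1.0040 + 0.4700i → escape time 5
(row=0, col=4): c = -0.6720 + 0.4700i → escape time 7
(row=0, col=5): c = -0.3400 + 0.4700i → escape time 7
(row=1, col=0): c = -2.0000 + -0.0900i → escape time 1
(row=1, col=1): c = -1.6680 + -0.0900i → escape time 6
(row=1, col=2): c = -1.3360 + -0.0900i → escape time 7
(row=1, col=3): c = -1.0040 + -0.0900i → escape time 7
(row=1, col=4): c = -0.6720 + -0.0900i → escape time 7
(row=1, col=5): c = -0.3400 + -0.0900i → escape time 7
(row=2, col=0): c = -2.0000 + -0.6500i → escape time 1
(row=2, col=1): c = -1.6680 + -0.6500i → escape time 3
(row=2, col=2): c = -1.3360 + -0.6500i → escape time 3
(row=2, col=3): c = -1.0040 + -0.6500i → escape time 4
(row=2, col=4): c = -0.6720 + -0.6500i → escape time 6
(row=2, col=5): c = -0.3400 + -0.6500i → escape time 7

Answer: 134577
167777
133467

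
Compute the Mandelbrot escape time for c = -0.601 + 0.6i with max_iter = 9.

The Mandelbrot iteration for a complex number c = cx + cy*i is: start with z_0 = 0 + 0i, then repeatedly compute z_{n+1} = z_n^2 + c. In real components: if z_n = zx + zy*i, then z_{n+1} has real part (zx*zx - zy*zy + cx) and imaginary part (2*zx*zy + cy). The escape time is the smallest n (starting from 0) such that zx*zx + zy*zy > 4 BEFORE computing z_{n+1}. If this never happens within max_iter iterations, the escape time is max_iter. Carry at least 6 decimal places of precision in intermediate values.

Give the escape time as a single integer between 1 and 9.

Answer: 9

Derivation:
z_0 = 0 + 0i, c = -0.6010 + 0.6000i
Iter 1: z = -0.6010 + 0.6000i, |z|^2 = 0.7212
Iter 2: z = -0.5998 + -0.1212i, |z|^2 = 0.3744
Iter 3: z = -0.2559 + 0.7454i, |z|^2 = 0.6211
Iter 4: z = -1.0911 + 0.2185i, |z|^2 = 1.2382
Iter 5: z = 0.5418 + 0.1233i, |z|^2 = 0.3087
Iter 6: z = -0.3227 + 0.7336i, |z|^2 = 0.6422
Iter 7: z = -1.0350 + 0.1266i, |z|^2 = 1.0873
Iter 8: z = 0.4542 + 0.3379i, |z|^2 = 0.3205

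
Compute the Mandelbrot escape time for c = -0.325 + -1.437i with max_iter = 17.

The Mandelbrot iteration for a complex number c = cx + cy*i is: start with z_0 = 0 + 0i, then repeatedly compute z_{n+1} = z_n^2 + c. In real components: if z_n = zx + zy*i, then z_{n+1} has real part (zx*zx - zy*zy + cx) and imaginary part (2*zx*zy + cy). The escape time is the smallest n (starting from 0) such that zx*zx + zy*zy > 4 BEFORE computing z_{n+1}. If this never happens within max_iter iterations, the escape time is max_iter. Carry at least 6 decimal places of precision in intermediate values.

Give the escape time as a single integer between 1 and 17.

Answer: 2

Derivation:
z_0 = 0 + 0i, c = -0.3250 + -1.4370i
Iter 1: z = -0.3250 + -1.4370i, |z|^2 = 2.1706
Iter 2: z = -2.2843 + -0.5030i, |z|^2 = 5.4712
Escaped at iteration 2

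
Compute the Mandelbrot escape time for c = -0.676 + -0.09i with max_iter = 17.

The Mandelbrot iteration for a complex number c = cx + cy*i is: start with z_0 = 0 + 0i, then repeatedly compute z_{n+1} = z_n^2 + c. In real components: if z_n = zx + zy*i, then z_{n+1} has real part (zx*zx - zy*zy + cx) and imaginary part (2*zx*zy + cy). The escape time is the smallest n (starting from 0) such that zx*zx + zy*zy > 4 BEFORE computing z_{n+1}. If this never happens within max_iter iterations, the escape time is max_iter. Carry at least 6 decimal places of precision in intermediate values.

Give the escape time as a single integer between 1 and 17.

z_0 = 0 + 0i, c = -0.6760 + -0.0900i
Iter 1: z = -0.6760 + -0.0900i, |z|^2 = 0.4651
Iter 2: z = -0.2271 + 0.0317i, |z|^2 = 0.0526
Iter 3: z = -0.6254 + -0.1044i, |z|^2 = 0.4020
Iter 4: z = -0.2957 + 0.0406i, |z|^2 = 0.0891
Iter 5: z = -0.5902 + -0.1140i, |z|^2 = 0.3613
Iter 6: z = -0.3407 + 0.0446i, |z|^2 = 0.1181
Iter 7: z = -0.5619 + -0.1204i, |z|^2 = 0.3302
Iter 8: z = -0.3747 + 0.0453i, |z|^2 = 0.1425
Iter 9: z = -0.5376 + -0.1239i, |z|^2 = 0.3044
Iter 10: z = -0.4023 + 0.0433i, |z|^2 = 0.1637
Iter 11: z = -0.5160 + -0.1248i, |z|^2 = 0.2818
Iter 12: z = -0.4253 + 0.0388i, |z|^2 = 0.1824
Iter 13: z = -0.4966 + -0.1230i, |z|^2 = 0.2618
Iter 14: z = -0.4445 + 0.0322i, |z|^2 = 0.1986
Iter 15: z = -0.4795 + -0.1186i, |z|^2 = 0.2439
Iter 16: z = -0.4602 + 0.0237i, |z|^2 = 0.2123

Answer: 17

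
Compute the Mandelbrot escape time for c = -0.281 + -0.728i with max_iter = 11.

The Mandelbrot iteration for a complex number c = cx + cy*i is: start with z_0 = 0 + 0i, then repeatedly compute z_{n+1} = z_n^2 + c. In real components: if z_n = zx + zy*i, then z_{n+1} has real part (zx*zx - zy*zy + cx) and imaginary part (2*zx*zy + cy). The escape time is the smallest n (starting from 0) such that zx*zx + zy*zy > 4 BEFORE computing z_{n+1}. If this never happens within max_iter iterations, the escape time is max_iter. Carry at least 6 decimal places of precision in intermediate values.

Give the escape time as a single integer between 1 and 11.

z_0 = 0 + 0i, c = -0.2810 + -0.7280i
Iter 1: z = -0.2810 + -0.7280i, |z|^2 = 0.6089
Iter 2: z = -0.7320 + -0.3189i, |z|^2 = 0.6375
Iter 3: z = 0.1532 + -0.2612i, |z|^2 = 0.0917
Iter 4: z = -0.3257 + -0.8080i, |z|^2 = 0.7590
Iter 5: z = -0.8278 + -0.2016i, |z|^2 = 0.7259
Iter 6: z = 0.3636 + -0.3943i, |z|^2 = 0.2876
Iter 7: z = -0.3043 + -1.0147i, |z|^2 = 1.1222
Iter 8: z = -1.2180 + -0.1106i, |z|^2 = 1.4958
Iter 9: z = 1.1903 + -0.4587i, |z|^2 = 1.6273
Iter 10: z = 0.9255 + -1.8200i, |z|^2 = 4.1689
Escaped at iteration 10

Answer: 10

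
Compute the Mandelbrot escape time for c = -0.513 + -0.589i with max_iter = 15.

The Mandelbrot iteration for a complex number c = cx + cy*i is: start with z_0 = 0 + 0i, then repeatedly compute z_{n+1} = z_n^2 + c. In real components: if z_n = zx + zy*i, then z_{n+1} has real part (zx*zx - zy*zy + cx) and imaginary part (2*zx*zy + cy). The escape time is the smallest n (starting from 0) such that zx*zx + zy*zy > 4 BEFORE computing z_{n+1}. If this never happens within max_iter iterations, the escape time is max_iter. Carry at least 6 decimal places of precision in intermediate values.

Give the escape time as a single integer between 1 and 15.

z_0 = 0 + 0i, c = -0.5130 + -0.5890i
Iter 1: z = -0.5130 + -0.5890i, |z|^2 = 0.6101
Iter 2: z = -0.5968 + 0.0153i, |z|^2 = 0.3563
Iter 3: z = -0.1571 + -0.6073i, |z|^2 = 0.3935
Iter 4: z = -0.8571 + -0.3982i, |z|^2 = 0.8932
Iter 5: z = 0.0631 + 0.0935i, |z|^2 = 0.0127
Iter 6: z = -0.5178 + -0.5772i, |z|^2 = 0.6012
Iter 7: z = -0.5781 + 0.0087i, |z|^2 = 0.3342
Iter 8: z = -0.1789 + -0.5991i, |z|^2 = 0.3909
Iter 9: z = -0.8399 + -0.3746i, |z|^2 = 0.8458
Iter 10: z = 0.0520 + 0.0403i, |z|^2 = 0.0043
Iter 11: z = -0.5119 + -0.5848i, |z|^2 = 0.6041
Iter 12: z = -0.5929 + 0.0097i, |z|^2 = 0.3517
Iter 13: z = -0.1615 + -0.6006i, |z|^2 = 0.3868
Iter 14: z = -0.8476 + -0.3950i, |z|^2 = 0.8744

Answer: 15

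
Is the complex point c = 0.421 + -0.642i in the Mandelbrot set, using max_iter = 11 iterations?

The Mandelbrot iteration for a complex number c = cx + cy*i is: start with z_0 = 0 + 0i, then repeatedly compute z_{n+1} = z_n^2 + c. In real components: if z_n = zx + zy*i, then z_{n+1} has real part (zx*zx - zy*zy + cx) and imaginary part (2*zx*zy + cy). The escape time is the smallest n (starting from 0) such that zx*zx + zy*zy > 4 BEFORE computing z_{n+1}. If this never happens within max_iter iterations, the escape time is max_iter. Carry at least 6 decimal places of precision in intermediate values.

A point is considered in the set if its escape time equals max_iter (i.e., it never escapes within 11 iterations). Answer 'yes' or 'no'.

Answer: no

Derivation:
z_0 = 0 + 0i, c = 0.4210 + -0.6420i
Iter 1: z = 0.4210 + -0.6420i, |z|^2 = 0.5894
Iter 2: z = 0.1861 + -1.1826i, |z|^2 = 1.4331
Iter 3: z = -0.9428 + -1.0821i, |z|^2 = 2.0599
Iter 4: z = 0.1390 + 1.3985i, |z|^2 = 1.9750
Iter 5: z = -1.5154 + -0.2532i, |z|^2 = 2.3606
Iter 6: z = 2.6533 + 0.1255i, |z|^2 = 7.0558
Escaped at iteration 6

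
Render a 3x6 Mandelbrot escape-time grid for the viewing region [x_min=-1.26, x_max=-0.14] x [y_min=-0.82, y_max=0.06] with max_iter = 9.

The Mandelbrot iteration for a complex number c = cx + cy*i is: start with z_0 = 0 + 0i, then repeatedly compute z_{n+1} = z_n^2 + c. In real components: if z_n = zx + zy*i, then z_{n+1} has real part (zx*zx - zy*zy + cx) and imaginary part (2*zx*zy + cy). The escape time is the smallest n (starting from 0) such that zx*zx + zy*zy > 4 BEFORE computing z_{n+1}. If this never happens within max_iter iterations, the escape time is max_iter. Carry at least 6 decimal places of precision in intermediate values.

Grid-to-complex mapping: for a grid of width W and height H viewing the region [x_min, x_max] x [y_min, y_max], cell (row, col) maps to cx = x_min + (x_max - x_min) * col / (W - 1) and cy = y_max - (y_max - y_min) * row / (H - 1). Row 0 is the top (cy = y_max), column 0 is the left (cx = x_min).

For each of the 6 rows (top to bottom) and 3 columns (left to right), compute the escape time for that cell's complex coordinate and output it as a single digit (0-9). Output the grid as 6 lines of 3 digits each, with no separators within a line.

Answer: 999
999
999
599
369
349

Derivation:
(row=0, col=0): c = -1.2600 + 0.0600i → escape time 9
(row=0, col=1): c = -0.7000 + 0.0600i → escape time 9
(row=0, col=2): c = -0.1400 + 0.0600i → escape time 9
(row=1, col=0): c = -1.2600 + -0.1160i → escape time 9
(row=1, col=1): c = -0.7000 + -0.1160i → escape time 9
(row=1, col=2): c = -0.1400 + -0.1160i → escape time 9
(row=2, col=0): c = -1.2600 + -0.2920i → escape time 9
(row=2, col=1): c = -0.7000 + -0.2920i → escape time 9
(row=2, col=2): c = -0.1400 + -0.2920i → escape time 9
(row=3, col=0): c = -1.2600 + -0.4680i → escape time 5
(row=3, col=1): c = -0.7000 + -0.4680i → escape time 9
(row=3, col=2): c = -0.1400 + -0.4680i → escape time 9
(row=4, col=0): c = -1.2600 + -0.6440i → escape time 3
(row=4, col=1): c = -0.7000 + -0.6440i → escape time 6
(row=4, col=2): c = -0.1400 + -0.6440i → escape time 9
(row=5, col=0): c = -1.2600 + -0.8200i → escape time 3
(row=5, col=1): c = -0.7000 + -0.8200i → escape time 4
(row=5, col=2): c = -0.1400 + -0.8200i → escape time 9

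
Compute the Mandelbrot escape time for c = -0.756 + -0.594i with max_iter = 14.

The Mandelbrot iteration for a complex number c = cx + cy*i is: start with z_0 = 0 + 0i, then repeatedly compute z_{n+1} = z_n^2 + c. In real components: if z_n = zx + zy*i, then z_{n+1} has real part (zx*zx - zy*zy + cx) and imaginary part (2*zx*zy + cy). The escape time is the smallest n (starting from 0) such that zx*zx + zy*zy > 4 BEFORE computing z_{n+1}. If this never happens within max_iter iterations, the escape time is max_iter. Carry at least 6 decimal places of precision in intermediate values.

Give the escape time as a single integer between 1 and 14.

z_0 = 0 + 0i, c = -0.7560 + -0.5940i
Iter 1: z = -0.7560 + -0.5940i, |z|^2 = 0.9244
Iter 2: z = -0.5373 + 0.3041i, |z|^2 = 0.3812
Iter 3: z = -0.5598 + -0.9208i, |z|^2 = 1.1613
Iter 4: z = -1.2905 + 0.4370i, |z|^2 = 1.8564
Iter 5: z = 0.7185 + -1.7218i, |z|^2 = 3.4808
Iter 6: z = -3.2043 + -3.0683i, |z|^2 = 19.6818
Escaped at iteration 6

Answer: 6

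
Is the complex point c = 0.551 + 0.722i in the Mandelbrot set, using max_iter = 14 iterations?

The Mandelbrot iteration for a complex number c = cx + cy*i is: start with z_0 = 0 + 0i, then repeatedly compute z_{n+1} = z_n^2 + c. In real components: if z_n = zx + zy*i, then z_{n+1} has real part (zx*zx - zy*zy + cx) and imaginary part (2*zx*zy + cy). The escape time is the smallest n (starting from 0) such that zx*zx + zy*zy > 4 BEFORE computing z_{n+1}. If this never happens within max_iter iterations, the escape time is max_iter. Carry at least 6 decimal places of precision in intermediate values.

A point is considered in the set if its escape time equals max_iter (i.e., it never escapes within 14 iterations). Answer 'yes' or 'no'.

Answer: no

Derivation:
z_0 = 0 + 0i, c = 0.5510 + 0.7220i
Iter 1: z = 0.5510 + 0.7220i, |z|^2 = 0.8249
Iter 2: z = 0.3333 + 1.5176i, |z|^2 = 2.4143
Iter 3: z = -1.6411 + 1.7337i, |z|^2 = 5.6991
Escaped at iteration 3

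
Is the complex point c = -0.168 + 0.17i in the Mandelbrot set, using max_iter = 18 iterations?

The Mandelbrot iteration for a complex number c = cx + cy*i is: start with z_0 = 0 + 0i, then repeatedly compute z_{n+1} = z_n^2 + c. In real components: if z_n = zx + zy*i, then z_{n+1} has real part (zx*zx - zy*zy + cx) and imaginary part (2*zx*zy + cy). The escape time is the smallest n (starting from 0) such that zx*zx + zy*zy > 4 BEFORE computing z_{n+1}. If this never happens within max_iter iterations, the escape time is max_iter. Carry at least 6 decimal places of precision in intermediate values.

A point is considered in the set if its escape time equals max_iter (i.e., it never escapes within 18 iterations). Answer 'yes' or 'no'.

z_0 = 0 + 0i, c = -0.1680 + 0.1700i
Iter 1: z = -0.1680 + 0.1700i, |z|^2 = 0.0571
Iter 2: z = -0.1687 + 0.1129i, |z|^2 = 0.0412
Iter 3: z = -0.1523 + 0.1319i, |z|^2 = 0.0406
Iter 4: z = -0.1622 + 0.1298i, |z|^2 = 0.0432
Iter 5: z = -0.1585 + 0.1279i, |z|^2 = 0.0415
Iter 6: z = -0.1592 + 0.1295i, |z|^2 = 0.0421
Iter 7: z = -0.1594 + 0.1288i, |z|^2 = 0.0420
Iter 8: z = -0.1592 + 0.1289i, |z|^2 = 0.0420
Iter 9: z = -0.1593 + 0.1290i, |z|^2 = 0.0420
Iter 10: z = -0.1593 + 0.1289i, |z|^2 = 0.0420
Iter 11: z = -0.1593 + 0.1289i, |z|^2 = 0.0420
Iter 12: z = -0.1593 + 0.1289i, |z|^2 = 0.0420
Iter 13: z = -0.1593 + 0.1289i, |z|^2 = 0.0420
Iter 14: z = -0.1593 + 0.1289i, |z|^2 = 0.0420
Iter 15: z = -0.1593 + 0.1289i, |z|^2 = 0.0420
Iter 16: z = -0.1593 + 0.1289i, |z|^2 = 0.0420
Iter 17: z = -0.1593 + 0.1289i, |z|^2 = 0.0420
Did not escape in 18 iterations → in set

Answer: yes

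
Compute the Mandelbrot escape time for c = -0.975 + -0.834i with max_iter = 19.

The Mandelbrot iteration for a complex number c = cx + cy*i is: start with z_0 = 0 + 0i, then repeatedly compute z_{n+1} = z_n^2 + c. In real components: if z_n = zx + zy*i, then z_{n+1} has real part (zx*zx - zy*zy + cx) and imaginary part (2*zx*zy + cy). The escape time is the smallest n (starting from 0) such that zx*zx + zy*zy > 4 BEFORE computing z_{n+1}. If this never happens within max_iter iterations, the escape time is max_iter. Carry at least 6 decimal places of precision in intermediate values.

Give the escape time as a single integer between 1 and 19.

z_0 = 0 + 0i, c = -0.9750 + -0.8340i
Iter 1: z = -0.9750 + -0.8340i, |z|^2 = 1.6462
Iter 2: z = -0.7199 + 0.7923i, |z|^2 = 1.1460
Iter 3: z = -1.0844 + -1.9748i, |z|^2 = 5.0759
Escaped at iteration 3

Answer: 3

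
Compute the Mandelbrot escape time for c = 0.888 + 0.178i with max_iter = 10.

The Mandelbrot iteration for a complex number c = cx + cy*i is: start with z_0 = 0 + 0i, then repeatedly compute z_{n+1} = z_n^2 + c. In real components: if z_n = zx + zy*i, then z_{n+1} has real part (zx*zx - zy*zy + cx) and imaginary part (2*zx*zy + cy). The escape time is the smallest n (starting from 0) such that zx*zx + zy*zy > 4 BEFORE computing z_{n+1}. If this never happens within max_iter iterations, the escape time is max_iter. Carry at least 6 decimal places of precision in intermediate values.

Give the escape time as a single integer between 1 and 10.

z_0 = 0 + 0i, c = 0.8880 + 0.1780i
Iter 1: z = 0.8880 + 0.1780i, |z|^2 = 0.8202
Iter 2: z = 1.6449 + 0.4941i, |z|^2 = 2.9497
Iter 3: z = 3.3494 + 1.8035i, |z|^2 = 14.4713
Escaped at iteration 3

Answer: 3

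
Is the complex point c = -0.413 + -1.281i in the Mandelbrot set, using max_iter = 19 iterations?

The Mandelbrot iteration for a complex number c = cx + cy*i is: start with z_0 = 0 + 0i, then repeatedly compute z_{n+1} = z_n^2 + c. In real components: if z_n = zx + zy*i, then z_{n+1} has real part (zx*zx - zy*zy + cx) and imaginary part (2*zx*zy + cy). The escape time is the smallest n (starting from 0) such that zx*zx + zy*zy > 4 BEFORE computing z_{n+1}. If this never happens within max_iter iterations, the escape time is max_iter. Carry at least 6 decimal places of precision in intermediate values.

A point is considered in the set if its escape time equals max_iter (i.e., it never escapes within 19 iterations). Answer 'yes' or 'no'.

Answer: no

Derivation:
z_0 = 0 + 0i, c = -0.4130 + -1.2810i
Iter 1: z = -0.4130 + -1.2810i, |z|^2 = 1.8115
Iter 2: z = -1.8834 + -0.2229i, |z|^2 = 3.5968
Iter 3: z = 3.0845 + -0.4414i, |z|^2 = 9.7089
Escaped at iteration 3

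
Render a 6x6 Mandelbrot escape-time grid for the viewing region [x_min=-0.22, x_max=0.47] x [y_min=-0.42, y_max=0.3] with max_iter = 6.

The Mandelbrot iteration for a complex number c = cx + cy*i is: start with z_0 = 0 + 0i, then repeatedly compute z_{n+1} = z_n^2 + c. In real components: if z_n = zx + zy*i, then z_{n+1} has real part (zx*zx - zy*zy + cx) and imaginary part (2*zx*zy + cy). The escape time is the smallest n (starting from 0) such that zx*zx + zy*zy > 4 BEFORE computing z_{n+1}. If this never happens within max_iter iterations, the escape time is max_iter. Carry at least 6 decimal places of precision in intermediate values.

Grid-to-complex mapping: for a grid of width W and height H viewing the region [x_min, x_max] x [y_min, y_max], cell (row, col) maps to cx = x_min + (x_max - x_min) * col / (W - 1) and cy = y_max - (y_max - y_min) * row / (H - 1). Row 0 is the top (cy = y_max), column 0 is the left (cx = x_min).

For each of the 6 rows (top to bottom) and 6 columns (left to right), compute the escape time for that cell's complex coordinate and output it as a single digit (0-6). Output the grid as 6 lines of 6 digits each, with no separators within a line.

Answer: 666666
666666
666665
666665
666666
666666

Derivation:
(row=0, col=0): c = -0.2200 + 0.3000i → escape time 6
(row=0, col=1): c = -0.0820 + 0.3000i → escape time 6
(row=0, col=2): c = 0.0560 + 0.3000i → escape time 6
(row=0, col=3): c = 0.1940 + 0.3000i → escape time 6
(row=0, col=4): c = 0.3320 + 0.3000i → escape time 6
(row=0, col=5): c = 0.4700 + 0.3000i → escape time 6
(row=1, col=0): c = -0.2200 + 0.1560i → escape time 6
(row=1, col=1): c = -0.0820 + 0.1560i → escape time 6
(row=1, col=2): c = 0.0560 + 0.1560i → escape time 6
(row=1, col=3): c = 0.1940 + 0.1560i → escape time 6
(row=1, col=4): c = 0.3320 + 0.1560i → escape time 6
(row=1, col=5): c = 0.4700 + 0.1560i → escape time 6
(row=2, col=0): c = -0.2200 + 0.0120i → escape time 6
(row=2, col=1): c = -0.0820 + 0.0120i → escape time 6
(row=2, col=2): c = 0.0560 + 0.0120i → escape time 6
(row=2, col=3): c = 0.1940 + 0.0120i → escape time 6
(row=2, col=4): c = 0.3320 + 0.0120i → escape time 6
(row=2, col=5): c = 0.4700 + 0.0120i → escape time 5
(row=3, col=0): c = -0.2200 + -0.1320i → escape time 6
(row=3, col=1): c = -0.0820 + -0.1320i → escape time 6
(row=3, col=2): c = 0.0560 + -0.1320i → escape time 6
(row=3, col=3): c = 0.1940 + -0.1320i → escape time 6
(row=3, col=4): c = 0.3320 + -0.1320i → escape time 6
(row=3, col=5): c = 0.4700 + -0.1320i → escape time 5
(row=4, col=0): c = -0.2200 + -0.2760i → escape time 6
(row=4, col=1): c = -0.0820 + -0.2760i → escape time 6
(row=4, col=2): c = 0.0560 + -0.2760i → escape time 6
(row=4, col=3): c = 0.1940 + -0.2760i → escape time 6
(row=4, col=4): c = 0.3320 + -0.2760i → escape time 6
(row=4, col=5): c = 0.4700 + -0.2760i → escape time 6
(row=5, col=0): c = -0.2200 + -0.4200i → escape time 6
(row=5, col=1): c = -0.0820 + -0.4200i → escape time 6
(row=5, col=2): c = 0.0560 + -0.4200i → escape time 6
(row=5, col=3): c = 0.1940 + -0.4200i → escape time 6
(row=5, col=4): c = 0.3320 + -0.4200i → escape time 6
(row=5, col=5): c = 0.4700 + -0.4200i → escape time 6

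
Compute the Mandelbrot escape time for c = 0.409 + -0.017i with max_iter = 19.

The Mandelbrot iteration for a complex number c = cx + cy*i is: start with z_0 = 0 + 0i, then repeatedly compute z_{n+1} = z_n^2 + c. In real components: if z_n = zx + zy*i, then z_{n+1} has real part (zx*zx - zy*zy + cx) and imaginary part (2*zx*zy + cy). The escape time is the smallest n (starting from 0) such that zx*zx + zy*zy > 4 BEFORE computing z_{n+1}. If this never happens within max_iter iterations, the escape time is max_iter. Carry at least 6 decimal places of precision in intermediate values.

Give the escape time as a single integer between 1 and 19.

z_0 = 0 + 0i, c = 0.4090 + -0.0170i
Iter 1: z = 0.4090 + -0.0170i, |z|^2 = 0.1676
Iter 2: z = 0.5760 + -0.0309i, |z|^2 = 0.3327
Iter 3: z = 0.7398 + -0.0526i, |z|^2 = 0.5501
Iter 4: z = 0.9536 + -0.0948i, |z|^2 = 0.9183
Iter 5: z = 1.3093 + -0.1979i, |z|^2 = 1.7533
Iter 6: z = 2.0840 + -0.5351i, |z|^2 = 4.6296
Escaped at iteration 6

Answer: 6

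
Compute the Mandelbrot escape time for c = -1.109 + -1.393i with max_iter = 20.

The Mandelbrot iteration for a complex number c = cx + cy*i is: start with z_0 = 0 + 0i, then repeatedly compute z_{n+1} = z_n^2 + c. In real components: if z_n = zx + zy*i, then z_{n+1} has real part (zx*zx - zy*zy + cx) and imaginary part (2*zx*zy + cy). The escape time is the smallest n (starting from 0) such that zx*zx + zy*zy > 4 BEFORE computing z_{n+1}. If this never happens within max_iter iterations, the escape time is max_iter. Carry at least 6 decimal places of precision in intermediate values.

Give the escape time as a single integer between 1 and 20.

Answer: 2

Derivation:
z_0 = 0 + 0i, c = -1.1090 + -1.3930i
Iter 1: z = -1.1090 + -1.3930i, |z|^2 = 3.1703
Iter 2: z = -1.8196 + 1.6967i, |z|^2 = 6.1895
Escaped at iteration 2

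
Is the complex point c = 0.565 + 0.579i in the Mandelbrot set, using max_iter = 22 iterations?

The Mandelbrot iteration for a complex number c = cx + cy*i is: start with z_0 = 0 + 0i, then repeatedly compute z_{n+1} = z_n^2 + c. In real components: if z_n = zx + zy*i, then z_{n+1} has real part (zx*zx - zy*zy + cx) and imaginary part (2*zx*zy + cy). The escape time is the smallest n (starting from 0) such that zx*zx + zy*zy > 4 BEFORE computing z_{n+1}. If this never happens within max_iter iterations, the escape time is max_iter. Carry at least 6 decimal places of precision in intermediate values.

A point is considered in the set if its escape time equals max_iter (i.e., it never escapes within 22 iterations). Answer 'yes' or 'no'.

Answer: no

Derivation:
z_0 = 0 + 0i, c = 0.5650 + 0.5790i
Iter 1: z = 0.5650 + 0.5790i, |z|^2 = 0.6545
Iter 2: z = 0.5490 + 1.2333i, |z|^2 = 1.8223
Iter 3: z = -0.6546 + 1.9331i, |z|^2 = 4.1653
Escaped at iteration 3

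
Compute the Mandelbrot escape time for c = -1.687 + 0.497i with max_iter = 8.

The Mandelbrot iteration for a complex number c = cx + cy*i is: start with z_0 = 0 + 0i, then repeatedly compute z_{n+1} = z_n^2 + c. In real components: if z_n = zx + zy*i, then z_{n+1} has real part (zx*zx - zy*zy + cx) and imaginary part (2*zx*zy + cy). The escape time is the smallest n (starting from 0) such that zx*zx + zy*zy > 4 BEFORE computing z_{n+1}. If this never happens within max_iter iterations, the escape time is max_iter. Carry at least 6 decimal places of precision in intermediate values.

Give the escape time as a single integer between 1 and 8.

z_0 = 0 + 0i, c = -1.6870 + 0.4970i
Iter 1: z = -1.6870 + 0.4970i, |z|^2 = 3.0930
Iter 2: z = 0.9120 + -1.1799i, |z|^2 = 2.2238
Iter 3: z = -2.2474 + -1.6550i, |z|^2 = 7.7900
Escaped at iteration 3

Answer: 3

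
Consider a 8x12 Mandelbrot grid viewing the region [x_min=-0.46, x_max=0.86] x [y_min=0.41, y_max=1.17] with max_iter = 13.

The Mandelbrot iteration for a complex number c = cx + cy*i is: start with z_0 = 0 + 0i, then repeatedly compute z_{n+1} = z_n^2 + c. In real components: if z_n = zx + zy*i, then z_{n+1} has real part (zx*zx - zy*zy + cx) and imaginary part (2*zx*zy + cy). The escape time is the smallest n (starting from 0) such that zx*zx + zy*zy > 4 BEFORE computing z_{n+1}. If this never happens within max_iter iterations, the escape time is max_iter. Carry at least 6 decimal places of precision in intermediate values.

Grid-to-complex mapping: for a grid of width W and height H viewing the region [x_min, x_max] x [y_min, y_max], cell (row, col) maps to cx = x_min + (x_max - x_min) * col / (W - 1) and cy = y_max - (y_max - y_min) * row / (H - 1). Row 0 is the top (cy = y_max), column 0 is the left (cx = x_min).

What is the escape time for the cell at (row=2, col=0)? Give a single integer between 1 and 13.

z_0 = 0 + 0i, c = -0.4600 + 1.0318i
Iter 1: z = -0.4600 + 1.0318i, |z|^2 = 1.2762
Iter 2: z = -1.3130 + 0.0825i, |z|^2 = 1.7309
Iter 3: z = 1.2573 + 0.8150i, |z|^2 = 2.2451
Iter 4: z = 0.4565 + 3.0813i, |z|^2 = 9.7028
Escaped at iteration 4

Answer: 4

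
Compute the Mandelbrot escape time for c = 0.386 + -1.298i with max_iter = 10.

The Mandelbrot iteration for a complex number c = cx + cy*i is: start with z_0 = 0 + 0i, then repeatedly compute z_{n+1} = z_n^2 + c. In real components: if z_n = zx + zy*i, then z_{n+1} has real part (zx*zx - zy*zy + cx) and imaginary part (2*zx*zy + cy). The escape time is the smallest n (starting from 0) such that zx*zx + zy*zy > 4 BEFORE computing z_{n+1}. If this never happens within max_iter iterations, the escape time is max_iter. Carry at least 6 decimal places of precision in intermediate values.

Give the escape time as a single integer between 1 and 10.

z_0 = 0 + 0i, c = 0.3860 + -1.2980i
Iter 1: z = 0.3860 + -1.2980i, |z|^2 = 1.8338
Iter 2: z = -1.1498 + -2.3001i, |z|^2 = 6.6123
Escaped at iteration 2

Answer: 2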